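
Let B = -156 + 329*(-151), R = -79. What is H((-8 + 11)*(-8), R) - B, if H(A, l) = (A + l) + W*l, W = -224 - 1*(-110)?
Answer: 58738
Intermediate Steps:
W = -114 (W = -224 + 110 = -114)
H(A, l) = A - 113*l (H(A, l) = (A + l) - 114*l = A - 113*l)
B = -49835 (B = -156 - 49679 = -49835)
H((-8 + 11)*(-8), R) - B = ((-8 + 11)*(-8) - 113*(-79)) - 1*(-49835) = (3*(-8) + 8927) + 49835 = (-24 + 8927) + 49835 = 8903 + 49835 = 58738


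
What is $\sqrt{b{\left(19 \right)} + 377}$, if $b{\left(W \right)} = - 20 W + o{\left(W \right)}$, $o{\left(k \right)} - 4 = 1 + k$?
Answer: $\sqrt{21} \approx 4.5826$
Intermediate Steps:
$o{\left(k \right)} = 5 + k$ ($o{\left(k \right)} = 4 + \left(1 + k\right) = 5 + k$)
$b{\left(W \right)} = 5 - 19 W$ ($b{\left(W \right)} = - 20 W + \left(5 + W\right) = 5 - 19 W$)
$\sqrt{b{\left(19 \right)} + 377} = \sqrt{\left(5 - 361\right) + 377} = \sqrt{-356 + 377} = \sqrt{21}$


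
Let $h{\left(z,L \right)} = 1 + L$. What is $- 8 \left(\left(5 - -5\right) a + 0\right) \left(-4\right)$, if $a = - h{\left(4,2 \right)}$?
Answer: $-960$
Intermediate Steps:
$a = -3$ ($a = - (1 + 2) = \left(-1\right) 3 = -3$)
$- 8 \left(\left(5 - -5\right) a + 0\right) \left(-4\right) = - 8 \left(\left(5 - -5\right) \left(-3\right) + 0\right) \left(-4\right) = - 8 \left(\left(5 + 5\right) \left(-3\right) + 0\right) \left(-4\right) = - 8 \left(10 \left(-3\right) + 0\right) \left(-4\right) = - 8 \left(-30 + 0\right) \left(-4\right) = \left(-8\right) \left(-30\right) \left(-4\right) = 240 \left(-4\right) = -960$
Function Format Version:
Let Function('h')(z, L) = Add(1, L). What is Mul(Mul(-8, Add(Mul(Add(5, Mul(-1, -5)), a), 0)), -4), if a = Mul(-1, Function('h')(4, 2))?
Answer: -960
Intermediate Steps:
a = -3 (a = Mul(-1, Add(1, 2)) = Mul(-1, 3) = -3)
Mul(Mul(-8, Add(Mul(Add(5, Mul(-1, -5)), a), 0)), -4) = Mul(Mul(-8, Add(Mul(Add(5, Mul(-1, -5)), -3), 0)), -4) = Mul(Mul(-8, Add(Mul(Add(5, 5), -3), 0)), -4) = Mul(Mul(-8, Add(Mul(10, -3), 0)), -4) = Mul(Mul(-8, Add(-30, 0)), -4) = Mul(Mul(-8, -30), -4) = Mul(240, -4) = -960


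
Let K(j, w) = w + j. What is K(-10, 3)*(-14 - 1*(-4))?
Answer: 70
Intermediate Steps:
K(j, w) = j + w
K(-10, 3)*(-14 - 1*(-4)) = (-10 + 3)*(-14 - 1*(-4)) = -7*(-14 + 4) = -7*(-10) = 70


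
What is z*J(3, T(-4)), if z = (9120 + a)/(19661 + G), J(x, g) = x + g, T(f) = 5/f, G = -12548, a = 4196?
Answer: 23303/7113 ≈ 3.2761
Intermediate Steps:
J(x, g) = g + x
z = 13316/7113 (z = (9120 + 4196)/(19661 - 12548) = 13316/7113 ≈ 1.8721)
z*J(3, T(-4)) = 13316*(5/(-4) + 3)/7113 = 13316*(5*(-¼) + 3)/7113 = 13316*(-5/4 + 3)/7113 = (13316/7113)*(7/4) = 23303/7113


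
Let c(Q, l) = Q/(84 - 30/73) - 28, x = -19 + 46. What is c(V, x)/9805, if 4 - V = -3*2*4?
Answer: -84406/29915055 ≈ -0.0028215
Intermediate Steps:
x = 27
V = 28 (V = 4 - (-3*2)*4 = 4 - (-6)*4 = 4 - 1*(-24) = 4 + 24 = 28)
c(Q, l) = -28 + 73*Q/6102 (c(Q, l) = Q/(84 - 30*1/73) - 28 = Q/(84 - 30/73) - 28 = Q/(6102/73) - 28 = 73*Q/6102 - 28 = -28 + 73*Q/6102)
c(V, x)/9805 = (-28 + (73/6102)*28)/9805 = (-28 + 1022/3051)*(1/9805) = -84406/3051*1/9805 = -84406/29915055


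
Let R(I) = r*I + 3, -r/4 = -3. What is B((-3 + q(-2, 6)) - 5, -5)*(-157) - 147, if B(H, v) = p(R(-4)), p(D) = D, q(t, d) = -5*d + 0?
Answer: 6918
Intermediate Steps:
r = 12 (r = -4*(-3) = 12)
q(t, d) = -5*d
R(I) = 3 + 12*I (R(I) = 12*I + 3 = 3 + 12*I)
B(H, v) = -45 (B(H, v) = 3 + 12*(-4) = 3 - 48 = -45)
B((-3 + q(-2, 6)) - 5, -5)*(-157) - 147 = -45*(-157) - 147 = 7065 - 147 = 6918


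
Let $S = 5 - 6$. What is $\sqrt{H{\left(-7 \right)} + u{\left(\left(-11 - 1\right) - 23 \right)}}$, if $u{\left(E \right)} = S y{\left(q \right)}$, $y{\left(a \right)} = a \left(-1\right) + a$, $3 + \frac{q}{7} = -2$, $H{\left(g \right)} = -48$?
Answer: $4 i \sqrt{3} \approx 6.9282 i$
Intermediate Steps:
$q = -35$ ($q = -21 + 7 \left(-2\right) = -21 - 14 = -35$)
$y{\left(a \right)} = 0$ ($y{\left(a \right)} = - a + a = 0$)
$S = -1$
$u{\left(E \right)} = 0$ ($u{\left(E \right)} = \left(-1\right) 0 = 0$)
$\sqrt{H{\left(-7 \right)} + u{\left(\left(-11 - 1\right) - 23 \right)}} = \sqrt{-48 + 0} = \sqrt{-48} = 4 i \sqrt{3}$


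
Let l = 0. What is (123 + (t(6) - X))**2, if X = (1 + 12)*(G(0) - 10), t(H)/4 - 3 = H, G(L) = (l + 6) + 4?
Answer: 25281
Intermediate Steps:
G(L) = 10 (G(L) = (0 + 6) + 4 = 6 + 4 = 10)
t(H) = 12 + 4*H
X = 0 (X = (1 + 12)*(10 - 10) = 13*0 = 0)
(123 + (t(6) - X))**2 = (123 + ((12 + 4*6) - 1*0))**2 = (123 + ((12 + 24) + 0))**2 = (123 + (36 + 0))**2 = (123 + 36)**2 = 159**2 = 25281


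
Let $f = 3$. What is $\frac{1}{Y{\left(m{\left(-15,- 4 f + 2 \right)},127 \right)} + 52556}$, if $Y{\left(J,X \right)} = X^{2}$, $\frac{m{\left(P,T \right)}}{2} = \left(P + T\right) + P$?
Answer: $\frac{1}{68685} \approx 1.4559 \cdot 10^{-5}$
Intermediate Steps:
$m{\left(P,T \right)} = 2 T + 4 P$ ($m{\left(P,T \right)} = 2 \left(\left(P + T\right) + P\right) = 2 \left(T + 2 P\right) = 2 T + 4 P$)
$\frac{1}{Y{\left(m{\left(-15,- 4 f + 2 \right)},127 \right)} + 52556} = \frac{1}{127^{2} + 52556} = \frac{1}{16129 + 52556} = \frac{1}{68685}$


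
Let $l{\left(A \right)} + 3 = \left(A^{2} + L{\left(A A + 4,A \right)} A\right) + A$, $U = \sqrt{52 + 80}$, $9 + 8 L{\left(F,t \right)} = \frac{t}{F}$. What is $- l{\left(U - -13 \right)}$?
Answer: $- \frac{1124472}{3793} - \frac{785255 \sqrt{33}}{15172} \approx -593.78$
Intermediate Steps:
$L{\left(F,t \right)} = - \frac{9}{8} + \frac{t}{8 F}$ ($L{\left(F,t \right)} = - \frac{9}{8} + \frac{t \frac{1}{F}}{8} = - \frac{9}{8} + \frac{t}{8 F}$)
$U = 2 \sqrt{33}$ ($U = \sqrt{132} = 2 \sqrt{33} \approx 11.489$)
$l{\left(A \right)} = -3 + A + A^{2} + \frac{A \left(-36 + A - 9 A^{2}\right)}{8 \left(4 + A^{2}\right)}$ ($l{\left(A \right)} = -3 + \left(\left(A^{2} + \frac{A - 9 \left(A A + 4\right)}{8 \left(A A + 4\right)} A\right) + A\right) = -3 + \left(\left(A^{2} + \frac{A - 9 \left(A^{2} + 4\right)}{8 \left(A^{2} + 4\right)} A\right) + A\right) = -3 + \left(\left(A^{2} + \frac{A - 9 \left(4 + A^{2}\right)}{8 \left(4 + A^{2}\right)} A\right) + A\right) = -3 + \left(\left(A^{2} + \frac{A - \left(36 + 9 A^{2}\right)}{8 \left(4 + A^{2}\right)} A\right) + A\right) = -3 + \left(\left(A^{2} + \frac{-36 + A - 9 A^{2}}{8 \left(4 + A^{2}\right)} A\right) + A\right) = -3 + \left(\left(A^{2} + \frac{A \left(-36 + A - 9 A^{2}\right)}{8 \left(4 + A^{2}\right)}\right) + A\right) = -3 + \left(A + A^{2} + \frac{A \left(-36 + A - 9 A^{2}\right)}{8 \left(4 + A^{2}\right)}\right) = -3 + A + A^{2} + \frac{A \left(-36 + A - 9 A^{2}\right)}{8 \left(4 + A^{2}\right)}$)
$- l{\left(U - -13 \right)} = - \frac{-96 - \left(2 \sqrt{33} - -13\right)^{3} - 4 \left(2 \sqrt{33} - -13\right) + 8 \left(2 \sqrt{33} - -13\right)^{4} + 9 \left(2 \sqrt{33} - -13\right)^{2}}{8 \left(4 + \left(2 \sqrt{33} - -13\right)^{2}\right)} = - \frac{-96 - \left(2 \sqrt{33} + 13\right)^{3} - 4 \left(2 \sqrt{33} + 13\right) + 8 \left(2 \sqrt{33} + 13\right)^{4} + 9 \left(2 \sqrt{33} + 13\right)^{2}}{8 \left(4 + \left(2 \sqrt{33} + 13\right)^{2}\right)} = - \frac{-96 - \left(13 + 2 \sqrt{33}\right)^{3} - 4 \left(13 + 2 \sqrt{33}\right) + 8 \left(13 + 2 \sqrt{33}\right)^{4} + 9 \left(13 + 2 \sqrt{33}\right)^{2}}{8 \left(4 + \left(13 + 2 \sqrt{33}\right)^{2}\right)} = - \frac{-96 - \left(13 + 2 \sqrt{33}\right)^{3} - \left(52 + 8 \sqrt{33}\right) + 8 \left(13 + 2 \sqrt{33}\right)^{4} + 9 \left(13 + 2 \sqrt{33}\right)^{2}}{8 \left(4 + \left(13 + 2 \sqrt{33}\right)^{2}\right)} = - \frac{-148 - \left(13 + 2 \sqrt{33}\right)^{3} - 8 \sqrt{33} + 8 \left(13 + 2 \sqrt{33}\right)^{4} + 9 \left(13 + 2 \sqrt{33}\right)^{2}}{8 \left(4 + \left(13 + 2 \sqrt{33}\right)^{2}\right)}$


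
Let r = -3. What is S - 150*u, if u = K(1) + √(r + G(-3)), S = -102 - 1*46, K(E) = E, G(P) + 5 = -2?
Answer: -298 - 150*I*√10 ≈ -298.0 - 474.34*I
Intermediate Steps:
G(P) = -7 (G(P) = -5 - 2 = -7)
S = -148 (S = -102 - 46 = -148)
u = 1 + I*√10 (u = 1 + √(-3 - 7) = 1 + √(-10) = 1 + I*√10 ≈ 1.0 + 3.1623*I)
S - 150*u = -148 - 150*(1 + I*√10) = -148 + (-150 - 150*I*√10) = -298 - 150*I*√10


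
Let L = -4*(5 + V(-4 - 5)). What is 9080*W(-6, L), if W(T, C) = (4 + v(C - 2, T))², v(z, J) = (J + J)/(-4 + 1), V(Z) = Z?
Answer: 581120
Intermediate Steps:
L = 16 (L = -4*(5 + (-4 - 5)) = -4*(5 - 9) = -4*(-4) = 16)
v(z, J) = -2*J/3 (v(z, J) = (2*J)/(-3) = (2*J)*(-⅓) = -2*J/3)
W(T, C) = (4 - 2*T/3)²
9080*W(-6, L) = 9080*(4*(-6 - 6)²/9) = 9080*((4/9)*(-12)²) = 9080*((4/9)*144) = 9080*64 = 581120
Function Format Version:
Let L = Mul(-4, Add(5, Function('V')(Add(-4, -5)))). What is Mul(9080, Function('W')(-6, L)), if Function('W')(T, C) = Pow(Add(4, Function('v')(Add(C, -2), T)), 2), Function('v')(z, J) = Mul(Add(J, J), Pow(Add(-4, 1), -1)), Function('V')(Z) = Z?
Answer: 581120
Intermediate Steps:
L = 16 (L = Mul(-4, Add(5, Add(-4, -5))) = Mul(-4, Add(5, -9)) = Mul(-4, -4) = 16)
Function('v')(z, J) = Mul(Rational(-2, 3), J) (Function('v')(z, J) = Mul(Mul(2, J), Pow(-3, -1)) = Mul(Mul(2, J), Rational(-1, 3)) = Mul(Rational(-2, 3), J))
Function('W')(T, C) = Pow(Add(4, Mul(Rational(-2, 3), T)), 2)
Mul(9080, Function('W')(-6, L)) = Mul(9080, Mul(Rational(4, 9), Pow(Add(-6, -6), 2))) = Mul(9080, Mul(Rational(4, 9), Pow(-12, 2))) = Mul(9080, Mul(Rational(4, 9), 144)) = Mul(9080, 64) = 581120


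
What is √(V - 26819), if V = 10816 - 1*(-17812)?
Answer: 3*√201 ≈ 42.532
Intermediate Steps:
V = 28628 (V = 10816 + 17812 = 28628)
√(V - 26819) = √(28628 - 26819) = √1809 = 3*√201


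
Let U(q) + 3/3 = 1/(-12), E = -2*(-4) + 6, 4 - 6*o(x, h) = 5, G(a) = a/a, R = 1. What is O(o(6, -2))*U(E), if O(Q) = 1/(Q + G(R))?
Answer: -13/10 ≈ -1.3000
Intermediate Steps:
G(a) = 1
o(x, h) = -⅙ (o(x, h) = ⅔ - ⅙*5 = ⅔ - ⅚ = -⅙)
E = 14 (E = 8 + 6 = 14)
U(q) = -13/12 (U(q) = -1 + 1/(-12) = -1 - 1/12 = -13/12)
O(Q) = 1/(1 + Q) (O(Q) = 1/(Q + 1) = 1/(1 + Q))
O(o(6, -2))*U(E) = -13/12/(1 - ⅙) = -13/12/(⅚) = (6/5)*(-13/12) = -13/10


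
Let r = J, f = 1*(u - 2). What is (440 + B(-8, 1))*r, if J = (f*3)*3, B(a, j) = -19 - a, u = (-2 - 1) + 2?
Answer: -11583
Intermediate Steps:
u = -1 (u = -3 + 2 = -1)
f = -3 (f = 1*(-1 - 2) = 1*(-3) = -3)
J = -27 (J = -3*3*3 = -9*3 = -27)
r = -27
(440 + B(-8, 1))*r = (440 + (-19 - 1*(-8)))*(-27) = (440 + (-19 + 8))*(-27) = (440 - 11)*(-27) = 429*(-27) = -11583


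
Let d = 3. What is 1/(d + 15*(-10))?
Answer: -1/147 ≈ -0.0068027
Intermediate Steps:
1/(d + 15*(-10)) = 1/(3 + 15*(-10)) = 1/(3 - 150) = 1/(-147) = -1/147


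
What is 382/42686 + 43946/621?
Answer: 938058089/13254003 ≈ 70.775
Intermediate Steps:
382/42686 + 43946/621 = 382*(1/42686) + 43946*(1/621) = 191/21343 + 43946/621 = 938058089/13254003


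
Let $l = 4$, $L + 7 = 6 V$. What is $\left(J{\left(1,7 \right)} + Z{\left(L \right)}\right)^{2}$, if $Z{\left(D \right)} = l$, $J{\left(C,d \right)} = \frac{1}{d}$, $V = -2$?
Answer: $\frac{841}{49} \approx 17.163$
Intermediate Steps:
$L = -19$ ($L = -7 + 6 \left(-2\right) = -7 - 12 = -19$)
$Z{\left(D \right)} = 4$
$\left(J{\left(1,7 \right)} + Z{\left(L \right)}\right)^{2} = \left(\frac{1}{7} + 4\right)^{2} = \left(\frac{29}{7}\right)^{2} = \frac{841}{49}$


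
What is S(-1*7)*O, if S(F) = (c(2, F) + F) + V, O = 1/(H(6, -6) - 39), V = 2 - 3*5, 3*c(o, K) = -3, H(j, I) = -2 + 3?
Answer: 21/38 ≈ 0.55263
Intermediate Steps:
H(j, I) = 1
c(o, K) = -1 (c(o, K) = (⅓)*(-3) = -1)
V = -13 (V = 2 - 15 = -13)
O = -1/38 (O = 1/(1 - 39) = 1/(-38) = -1/38 ≈ -0.026316)
S(F) = -14 + F (S(F) = (-1 + F) - 13 = -14 + F)
S(-1*7)*O = (-14 - 1*7)*(-1/38) = (-14 - 7)*(-1/38) = -21*(-1/38) = 21/38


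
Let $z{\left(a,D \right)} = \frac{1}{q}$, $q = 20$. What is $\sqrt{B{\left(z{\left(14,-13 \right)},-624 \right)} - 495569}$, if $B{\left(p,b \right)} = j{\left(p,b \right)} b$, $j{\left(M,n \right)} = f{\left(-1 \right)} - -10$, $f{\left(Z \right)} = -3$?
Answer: $i \sqrt{499937} \approx 707.06 i$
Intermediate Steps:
$z{\left(a,D \right)} = \frac{1}{20}$
$j{\left(M,n \right)} = 7$ ($j{\left(M,n \right)} = -3 - -10 = -3 + 10 = 7$)
$B{\left(p,b \right)} = 7 b$
$\sqrt{B{\left(z{\left(14,-13 \right)},-624 \right)} - 495569} = \sqrt{7 \left(-624\right) - 495569} = \sqrt{-4368 - 495569} = \sqrt{-499937} = i \sqrt{499937}$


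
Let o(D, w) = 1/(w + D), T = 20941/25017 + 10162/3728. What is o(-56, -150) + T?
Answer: 17089660459/4803063864 ≈ 3.5581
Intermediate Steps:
T = 166145401/46631688 (T = 20941*(1/25017) + 10162*(1/3728) = 20941/25017 + 5081/1864 = 166145401/46631688 ≈ 3.5629)
o(D, w) = 1/(D + w)
o(-56, -150) + T = 1/(-56 - 150) + 166145401/46631688 = 1/(-206) + 166145401/46631688 = -1/206 + 166145401/46631688 = 17089660459/4803063864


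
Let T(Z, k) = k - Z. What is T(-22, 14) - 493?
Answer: -457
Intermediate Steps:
T(-22, 14) - 493 = (14 - 1*(-22)) - 493 = (14 + 22) - 493 = 36 - 493 = -457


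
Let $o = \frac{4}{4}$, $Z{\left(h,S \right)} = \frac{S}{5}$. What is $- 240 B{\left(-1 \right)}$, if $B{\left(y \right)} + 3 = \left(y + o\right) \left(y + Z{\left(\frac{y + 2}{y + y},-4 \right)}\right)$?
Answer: $720$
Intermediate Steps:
$Z{\left(h,S \right)} = \frac{S}{5}$ ($Z{\left(h,S \right)} = S \frac{1}{5} = \frac{S}{5}$)
$o = 1$ ($o = 4 \cdot \frac{1}{4} = 1$)
$B{\left(y \right)} = -3 + \left(1 + y\right) \left(- \frac{4}{5} + y\right)$ ($B{\left(y \right)} = -3 + \left(y + 1\right) \left(y + \frac{1}{5} \left(-4\right)\right) = -3 + \left(1 + y\right) \left(y - \frac{4}{5}\right) = -3 + \left(1 + y\right) \left(- \frac{4}{5} + y\right)$)
$- 240 B{\left(-1 \right)} = - 240 \left(- \frac{19}{5} + \left(-1\right)^{2} + \frac{1}{5} \left(-1\right)\right) = - 240 \left(- \frac{19}{5} + 1 - \frac{1}{5}\right) = \left(-240\right) \left(-3\right) = 720$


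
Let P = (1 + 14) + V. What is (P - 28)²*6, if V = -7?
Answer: 2400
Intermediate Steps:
P = 8 (P = (1 + 14) - 7 = 15 - 7 = 8)
(P - 28)²*6 = (8 - 28)²*6 = (-20)²*6 = 400*6 = 2400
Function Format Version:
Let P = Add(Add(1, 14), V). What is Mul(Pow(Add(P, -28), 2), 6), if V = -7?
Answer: 2400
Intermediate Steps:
P = 8 (P = Add(Add(1, 14), -7) = Add(15, -7) = 8)
Mul(Pow(Add(P, -28), 2), 6) = Mul(Pow(Add(8, -28), 2), 6) = Mul(Pow(-20, 2), 6) = Mul(400, 6) = 2400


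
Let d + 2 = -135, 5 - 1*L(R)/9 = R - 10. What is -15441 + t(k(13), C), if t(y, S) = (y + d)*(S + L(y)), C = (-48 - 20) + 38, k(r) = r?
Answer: -13953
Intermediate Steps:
L(R) = 135 - 9*R (L(R) = 45 - 9*(R - 10) = 45 - 9*(-10 + R) = 45 + (90 - 9*R) = 135 - 9*R)
d = -137 (d = -2 - 135 = -137)
C = -30 (C = -68 + 38 = -30)
t(y, S) = (-137 + y)*(135 + S - 9*y) (t(y, S) = (y - 137)*(S + (135 - 9*y)) = (-137 + y)*(135 + S - 9*y))
-15441 + t(k(13), C) = -15441 + (-18495 - 137*(-30) - 9*13² + 1368*13 - 30*13) = -15441 + (-18495 + 4110 - 9*169 + 17784 - 390) = -15441 + (-18495 + 4110 - 1521 + 17784 - 390) = -15441 + 1488 = -13953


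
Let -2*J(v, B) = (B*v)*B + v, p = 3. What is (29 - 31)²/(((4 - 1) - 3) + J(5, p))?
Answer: -4/25 ≈ -0.16000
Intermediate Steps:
J(v, B) = -v/2 - v*B²/2 (J(v, B) = -((B*v)*B + v)/2 = -(v*B² + v)/2 = -(v + v*B²)/2 = -v/2 - v*B²/2)
(29 - 31)²/(((4 - 1) - 3) + J(5, p)) = (29 - 31)²/(((4 - 1) - 3) - ½*5*(1 + 3²)) = (-2)²/((3 - 3) - ½*5*(1 + 9)) = 4/(0 - ½*5*10) = 4/(0 - 25) = 4/(-25) = -1/25*4 = -4/25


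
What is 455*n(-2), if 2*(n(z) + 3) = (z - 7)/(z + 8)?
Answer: -6825/4 ≈ -1706.3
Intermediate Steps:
n(z) = -3 + (-7 + z)/(2*(8 + z)) (n(z) = -3 + ((z - 7)/(z + 8))/2 = -3 + ((-7 + z)/(8 + z))/2 = -3 + (-7 + z)/(2*(8 + z)))
455*n(-2) = 455*(5*(-11 - 1*(-2))/(2*(8 - 2))) = 455*((5/2)*(-11 + 2)/6) = 455*((5/2)*(⅙)*(-9)) = 455*(-15/4) = -6825/4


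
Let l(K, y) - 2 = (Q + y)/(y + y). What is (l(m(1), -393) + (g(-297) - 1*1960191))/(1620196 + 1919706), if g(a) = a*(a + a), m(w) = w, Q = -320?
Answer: -1402043293/2782362972 ≈ -0.50390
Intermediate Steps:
g(a) = 2*a² (g(a) = a*(2*a) = 2*a²)
l(K, y) = 2 + (-320 + y)/(2*y) (l(K, y) = 2 + (-320 + y)/(y + y) = 2 + (-320 + y)/((2*y)) = 2 + (-320 + y)*(1/(2*y)) = 2 + (-320 + y)/(2*y))
(l(m(1), -393) + (g(-297) - 1*1960191))/(1620196 + 1919706) = ((5/2 - 160/(-393)) + (2*(-297)² - 1*1960191))/(1620196 + 1919706) = ((5/2 - 160*(-1/393)) + (2*88209 - 1960191))/3539902 = ((5/2 + 160/393) + (176418 - 1960191))*(1/3539902) = (2285/786 - 1783773)*(1/3539902) = -1402043293/786*1/3539902 = -1402043293/2782362972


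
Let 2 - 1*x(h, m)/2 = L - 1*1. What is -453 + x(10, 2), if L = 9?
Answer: -465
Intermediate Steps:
x(h, m) = -12 (x(h, m) = 4 - 2*(9 - 1*1) = 4 - 2*(9 - 1) = 4 - 2*8 = 4 - 16 = -12)
-453 + x(10, 2) = -453 - 12 = -465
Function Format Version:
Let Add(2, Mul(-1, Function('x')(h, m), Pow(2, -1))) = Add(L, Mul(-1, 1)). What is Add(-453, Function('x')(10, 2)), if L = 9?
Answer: -465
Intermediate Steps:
Function('x')(h, m) = -12 (Function('x')(h, m) = Add(4, Mul(-2, Add(9, Mul(-1, 1)))) = Add(4, Mul(-2, Add(9, -1))) = Add(4, Mul(-2, 8)) = Add(4, -16) = -12)
Add(-453, Function('x')(10, 2)) = Add(-453, -12) = -465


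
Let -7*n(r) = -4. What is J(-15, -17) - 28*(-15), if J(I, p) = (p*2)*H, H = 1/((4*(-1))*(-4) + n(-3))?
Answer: 24241/58 ≈ 417.95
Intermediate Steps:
n(r) = 4/7 (n(r) = -⅐*(-4) = 4/7)
H = 7/116 (H = 1/((4*(-1))*(-4) + 4/7) = 1/(-4*(-4) + 4/7) = 1/(16 + 4/7) = 1/(116/7) = 7/116 ≈ 0.060345)
J(I, p) = 7*p/58 (J(I, p) = (p*2)*(7/116) = (2*p)*(7/116) = 7*p/58)
J(-15, -17) - 28*(-15) = (7/58)*(-17) - 28*(-15) = -119/58 - 1*(-420) = -119/58 + 420 = 24241/58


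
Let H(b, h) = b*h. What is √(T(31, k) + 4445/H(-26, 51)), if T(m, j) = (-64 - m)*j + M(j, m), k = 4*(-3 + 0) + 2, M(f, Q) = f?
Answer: √1646885370/1326 ≈ 30.605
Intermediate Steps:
k = -10 (k = 4*(-3) + 2 = -12 + 2 = -10)
T(m, j) = j + j*(-64 - m) (T(m, j) = (-64 - m)*j + j = j*(-64 - m) + j = j + j*(-64 - m))
√(T(31, k) + 4445/H(-26, 51)) = √(-10*(-63 - 1*31) + 4445/((-26*51))) = √(-10*(-63 - 31) + 4445/(-1326)) = √(-10*(-94) + 4445*(-1/1326)) = √(940 - 4445/1326) = √(1241995/1326) = √1646885370/1326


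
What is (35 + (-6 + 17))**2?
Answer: 2116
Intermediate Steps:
(35 + (-6 + 17))**2 = (35 + 11)**2 = 46**2 = 2116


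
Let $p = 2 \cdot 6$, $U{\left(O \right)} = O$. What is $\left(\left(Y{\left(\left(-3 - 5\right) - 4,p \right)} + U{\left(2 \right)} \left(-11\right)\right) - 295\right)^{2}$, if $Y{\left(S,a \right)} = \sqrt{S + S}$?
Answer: $100465 - 1268 i \sqrt{6} \approx 1.0047 \cdot 10^{5} - 3106.0 i$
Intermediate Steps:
$p = 12$
$Y{\left(S,a \right)} = \sqrt{2} \sqrt{S}$ ($Y{\left(S,a \right)} = \sqrt{2 S} = \sqrt{2} \sqrt{S}$)
$\left(\left(Y{\left(\left(-3 - 5\right) - 4,p \right)} + U{\left(2 \right)} \left(-11\right)\right) - 295\right)^{2} = \left(\left(\sqrt{2} \sqrt{\left(-3 - 5\right) - 4} + 2 \left(-11\right)\right) - 295\right)^{2} = \left(\left(\sqrt{2} \sqrt{-8 - 4} - 22\right) - 295\right)^{2} = \left(\left(\sqrt{2} \sqrt{-12} - 22\right) - 295\right)^{2} = \left(\left(\sqrt{2} \cdot 2 i \sqrt{3} - 22\right) - 295\right)^{2} = \left(\left(2 i \sqrt{6} - 22\right) - 295\right)^{2} = \left(\left(-22 + 2 i \sqrt{6}\right) - 295\right)^{2} = \left(-317 + 2 i \sqrt{6}\right)^{2}$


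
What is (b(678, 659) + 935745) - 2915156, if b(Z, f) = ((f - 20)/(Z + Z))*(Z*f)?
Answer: -3537721/2 ≈ -1.7689e+6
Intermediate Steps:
b(Z, f) = f*(-20 + f)/2 (b(Z, f) = ((-20 + f)/((2*Z)))*(Z*f) = ((-20 + f)*(1/(2*Z)))*(Z*f) = ((-20 + f)/(2*Z))*(Z*f) = f*(-20 + f)/2)
(b(678, 659) + 935745) - 2915156 = ((½)*659*(-20 + 659) + 935745) - 2915156 = ((½)*659*639 + 935745) - 2915156 = (421101/2 + 935745) - 2915156 = 2292591/2 - 2915156 = -3537721/2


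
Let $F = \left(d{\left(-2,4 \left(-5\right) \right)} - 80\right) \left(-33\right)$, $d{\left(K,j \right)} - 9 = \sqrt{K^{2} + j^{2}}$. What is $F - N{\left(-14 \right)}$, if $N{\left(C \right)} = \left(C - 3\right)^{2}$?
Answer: $2054 - 66 \sqrt{101} \approx 1390.7$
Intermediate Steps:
$d{\left(K,j \right)} = 9 + \sqrt{K^{2} + j^{2}}$
$N{\left(C \right)} = \left(-3 + C\right)^{2}$
$F = 2343 - 66 \sqrt{101}$ ($F = \left(\left(9 + \sqrt{\left(-2\right)^{2} + \left(4 \left(-5\right)\right)^{2}}\right) - 80\right) \left(-33\right) = \left(\left(9 + \sqrt{4 + \left(-20\right)^{2}}\right) - 80\right) \left(-33\right) = \left(\left(9 + \sqrt{4 + 400}\right) - 80\right) \left(-33\right) = \left(\left(9 + \sqrt{404}\right) - 80\right) \left(-33\right) = \left(\left(9 + 2 \sqrt{101}\right) - 80\right) \left(-33\right) = \left(-71 + 2 \sqrt{101}\right) \left(-33\right) = 2343 - 66 \sqrt{101} \approx 1679.7$)
$F - N{\left(-14 \right)} = \left(2343 - 66 \sqrt{101}\right) - \left(-3 - 14\right)^{2} = \left(2343 - 66 \sqrt{101}\right) - \left(-17\right)^{2} = \left(2343 - 66 \sqrt{101}\right) - 289 = 2054 - 66 \sqrt{101}$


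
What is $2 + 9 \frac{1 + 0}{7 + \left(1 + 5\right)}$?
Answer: $\frac{35}{13} \approx 2.6923$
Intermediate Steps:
$2 + 9 \frac{1 + 0}{7 + \left(1 + 5\right)} = 2 + 9 \cdot 1 \frac{1}{7 + 6} = 2 + 9 \cdot 1 \cdot \frac{1}{13} = 2 + 9 \cdot \frac{1}{13} = 2 + \frac{9}{13} = \frac{35}{13}$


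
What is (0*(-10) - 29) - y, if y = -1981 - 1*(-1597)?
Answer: 355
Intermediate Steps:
y = -384 (y = -1981 + 1597 = -384)
(0*(-10) - 29) - y = (0*(-10) - 29) - 1*(-384) = (0 - 29) + 384 = -29 + 384 = 355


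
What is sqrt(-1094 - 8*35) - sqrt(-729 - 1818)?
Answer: I*(sqrt(1374) - 3*sqrt(283)) ≈ -13.4*I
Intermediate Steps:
sqrt(-1094 - 8*35) - sqrt(-729 - 1818) = sqrt(-1094 - 280) - sqrt(-2547) = sqrt(-1374) - 3*I*sqrt(283) = I*sqrt(1374) - 3*I*sqrt(283)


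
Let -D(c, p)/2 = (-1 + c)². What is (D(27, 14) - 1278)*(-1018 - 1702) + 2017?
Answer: 7155617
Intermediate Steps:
D(c, p) = -2*(-1 + c)²
(D(27, 14) - 1278)*(-1018 - 1702) + 2017 = (-2*(-1 + 27)² - 1278)*(-1018 - 1702) + 2017 = (-2*26² - 1278)*(-2720) + 2017 = (-2*676 - 1278)*(-2720) + 2017 = (-1352 - 1278)*(-2720) + 2017 = -2630*(-2720) + 2017 = 7153600 + 2017 = 7155617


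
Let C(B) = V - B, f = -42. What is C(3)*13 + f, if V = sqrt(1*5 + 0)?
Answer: -81 + 13*sqrt(5) ≈ -51.931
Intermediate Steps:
V = sqrt(5) (V = sqrt(5 + 0) = sqrt(5) ≈ 2.2361)
C(B) = sqrt(5) - B
C(3)*13 + f = (sqrt(5) - 1*3)*13 - 42 = (sqrt(5) - 3)*13 - 42 = (-3 + sqrt(5))*13 - 42 = (-39 + 13*sqrt(5)) - 42 = -81 + 13*sqrt(5)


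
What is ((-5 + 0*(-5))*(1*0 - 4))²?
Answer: 400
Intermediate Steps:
((-5 + 0*(-5))*(1*0 - 4))² = ((-5 + 0)*(0 - 4))² = (-5*(-4))² = 20² = 400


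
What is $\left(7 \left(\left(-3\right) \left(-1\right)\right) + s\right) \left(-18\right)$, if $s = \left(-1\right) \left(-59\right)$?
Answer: $-1440$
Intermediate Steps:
$s = 59$
$\left(7 \left(\left(-3\right) \left(-1\right)\right) + s\right) \left(-18\right) = \left(7 \left(\left(-3\right) \left(-1\right)\right) + 59\right) \left(-18\right) = \left(7 \cdot 3 + 59\right) \left(-18\right) = \left(21 + 59\right) \left(-18\right) = 80 \left(-18\right) = -1440$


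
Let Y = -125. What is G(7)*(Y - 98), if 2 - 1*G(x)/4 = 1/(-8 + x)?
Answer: -2676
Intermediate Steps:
G(x) = 8 - 4/(-8 + x)
G(7)*(Y - 98) = (4*(-17 + 2*7)/(-8 + 7))*(-125 - 98) = (4*(-17 + 14)/(-1))*(-223) = (4*(-1)*(-3))*(-223) = 12*(-223) = -2676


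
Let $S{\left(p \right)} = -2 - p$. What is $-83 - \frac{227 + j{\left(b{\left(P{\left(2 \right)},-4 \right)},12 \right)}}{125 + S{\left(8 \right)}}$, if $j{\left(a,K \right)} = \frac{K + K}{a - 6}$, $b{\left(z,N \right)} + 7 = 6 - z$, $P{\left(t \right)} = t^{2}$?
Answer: $- \frac{107468}{1265} \approx -84.955$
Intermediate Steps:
$b{\left(z,N \right)} = -1 - z$ ($b{\left(z,N \right)} = -7 - \left(-6 + z\right) = -1 - z$)
$j{\left(a,K \right)} = \frac{2 K}{-6 + a}$
$-83 - \frac{227 + j{\left(b{\left(P{\left(2 \right)},-4 \right)},12 \right)}}{125 + S{\left(8 \right)}} = -83 - \frac{227 + 2 \cdot 12 \frac{1}{-6 - 5}}{125 - 10} = -83 - \frac{227 + 2 \cdot 12 \frac{1}{-6 - 5}}{115} = -83 - \left(227 + 2 \cdot 12 \frac{1}{-11}\right) \frac{1}{115} = -83 - \left(227 + 2 \cdot 12 \left(- \frac{1}{11}\right)\right) \frac{1}{115} = -83 - \left(227 - \frac{24}{11}\right) \frac{1}{115} = -83 - \frac{2473}{11} \cdot \frac{1}{115} = -83 - \frac{2473}{1265} = - \frac{107468}{1265}$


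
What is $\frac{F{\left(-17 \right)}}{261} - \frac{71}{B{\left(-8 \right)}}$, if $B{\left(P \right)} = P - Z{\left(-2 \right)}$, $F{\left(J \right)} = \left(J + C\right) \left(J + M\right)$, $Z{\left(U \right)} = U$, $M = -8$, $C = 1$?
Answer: $\frac{6977}{522} \approx 13.366$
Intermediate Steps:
$F{\left(J \right)} = \left(1 + J\right) \left(-8 + J\right)$ ($F{\left(J \right)} = \left(J + 1\right) \left(J - 8\right) = \left(1 + J\right) \left(-8 + J\right)$)
$B{\left(P \right)} = 2 + P$ ($B{\left(P \right)} = P - -2 = P + 2 = 2 + P$)
$\frac{F{\left(-17 \right)}}{261} - \frac{71}{B{\left(-8 \right)}} = \frac{-8 + \left(-17\right)^{2} - -119}{261} - \frac{71}{2 - 8} = \left(-8 + 289 + 119\right) \frac{1}{261} - \frac{71}{-6} = 400 \cdot \frac{1}{261} - - \frac{71}{6} = \frac{400}{261} + \frac{71}{6} = \frac{6977}{522}$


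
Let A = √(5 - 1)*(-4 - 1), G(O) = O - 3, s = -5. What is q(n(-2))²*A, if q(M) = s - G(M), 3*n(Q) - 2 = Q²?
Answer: -160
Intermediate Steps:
G(O) = -3 + O
n(Q) = ⅔ + Q²/3
q(M) = -2 - M (q(M) = -5 - (-3 + M) = -5 + (3 - M) = -2 - M)
A = -10 (A = √4*(-5) = 2*(-5) = -10)
q(n(-2))²*A = (-2 - (⅔ + (⅓)*(-2)²))²*(-10) = (-2 - (⅔ + (⅓)*4))²*(-10) = (-2 - (⅔ + 4/3))²*(-10) = (-2 - 1*2)²*(-10) = (-2 - 2)²*(-10) = (-4)²*(-10) = 16*(-10) = -160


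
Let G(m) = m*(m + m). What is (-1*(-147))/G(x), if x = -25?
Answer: 147/1250 ≈ 0.11760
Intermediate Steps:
G(m) = 2*m² (G(m) = m*(2*m) = 2*m²)
(-1*(-147))/G(x) = (-1*(-147))/((2*(-25)²)) = 147/((2*625)) = 147/1250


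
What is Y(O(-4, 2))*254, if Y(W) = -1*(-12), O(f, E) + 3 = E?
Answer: 3048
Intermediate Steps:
O(f, E) = -3 + E
Y(W) = 12
Y(O(-4, 2))*254 = 12*254 = 3048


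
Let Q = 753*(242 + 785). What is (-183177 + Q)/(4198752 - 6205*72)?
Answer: 2399/15252 ≈ 0.15729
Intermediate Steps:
Q = 773331 (Q = 753*1027 = 773331)
(-183177 + Q)/(4198752 - 6205*72) = (-183177 + 773331)/(4198752 - 6205*72) = 590154/(4198752 - 446760) = 590154/3751992 = 590154*(1/3751992) = 2399/15252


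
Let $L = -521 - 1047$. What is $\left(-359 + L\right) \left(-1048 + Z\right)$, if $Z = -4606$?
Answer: $10895258$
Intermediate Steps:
$L = -1568$
$\left(-359 + L\right) \left(-1048 + Z\right) = \left(-359 - 1568\right) \left(-1048 - 4606\right) = \left(-1927\right) \left(-5654\right) = 10895258$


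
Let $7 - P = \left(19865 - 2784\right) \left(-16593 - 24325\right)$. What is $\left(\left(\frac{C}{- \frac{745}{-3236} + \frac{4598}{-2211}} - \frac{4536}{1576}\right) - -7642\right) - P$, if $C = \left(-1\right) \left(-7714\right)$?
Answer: $- \frac{165623658735586082}{236971891} \approx -6.9892 \cdot 10^{8}$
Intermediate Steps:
$C = 7714$
$P = 698920365$ ($P = 7 - \left(19865 - 2784\right) \left(-16593 - 24325\right) = 7 - 17081 \left(-40918\right) = 7 - -698920358 = 7 + 698920358 = 698920365$)
$\left(\left(\frac{C}{- \frac{745}{-3236} + \frac{4598}{-2211}} - \frac{4536}{1576}\right) - -7642\right) - P = \left(\left(\frac{7714}{- \frac{745}{-3236} + \frac{4598}{-2211}} - \frac{4536}{1576}\right) - -7642\right) - 698920365 = \left(\left(\frac{7714}{\left(-745\right) \left(- \frac{1}{3236}\right) + 4598 \left(- \frac{1}{2211}\right)} - \frac{567}{197}\right) + 7642\right) - 698920365 = \left(\left(\frac{7714}{\frac{745}{3236} - \frac{418}{201}} - \frac{567}{197}\right) + 7642\right) - 698920365 = \left(\left(\frac{7714}{- \frac{1202903}{650436}} - \frac{567}{197}\right) + 7642\right) - 698920365 = \left(\left(7714 \left(- \frac{650436}{1202903}\right) - \frac{567}{197}\right) + 7642\right) - 698920365 = \left(\left(- \frac{5017463304}{1202903} - \frac{567}{197}\right) + 7642\right) - 698920365 = \left(- \frac{989122316889}{236971891} + 7642\right) - 698920365 = \frac{821816874133}{236971891} - 698920365 = - \frac{165623658735586082}{236971891}$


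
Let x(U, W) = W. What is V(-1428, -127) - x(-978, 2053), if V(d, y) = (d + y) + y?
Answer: -3735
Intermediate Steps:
V(d, y) = d + 2*y
V(-1428, -127) - x(-978, 2053) = (-1428 + 2*(-127)) - 1*2053 = (-1428 - 254) - 2053 = -1682 - 2053 = -3735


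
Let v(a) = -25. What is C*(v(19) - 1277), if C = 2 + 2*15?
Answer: -41664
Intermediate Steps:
C = 32 (C = 2 + 30 = 32)
C*(v(19) - 1277) = 32*(-25 - 1277) = 32*(-1302) = -41664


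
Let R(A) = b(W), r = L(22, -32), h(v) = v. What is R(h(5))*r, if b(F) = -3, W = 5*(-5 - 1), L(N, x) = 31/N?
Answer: -93/22 ≈ -4.2273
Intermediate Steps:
r = 31/22 ≈ 1.4091
W = -30 (W = 5*(-6) = -30)
R(A) = -3
R(h(5))*r = -3*31/22 = -93/22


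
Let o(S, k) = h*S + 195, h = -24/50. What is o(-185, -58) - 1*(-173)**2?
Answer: -148226/5 ≈ -29645.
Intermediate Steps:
h = -12/25 (h = -24*1/50 = -12/25 ≈ -0.48000)
o(S, k) = 195 - 12*S/25 (o(S, k) = -12*S/25 + 195 = 195 - 12*S/25)
o(-185, -58) - 1*(-173)**2 = (195 - 12/25*(-185)) - 1*(-173)**2 = (195 + 444/5) - 1*29929 = 1419/5 - 29929 = -148226/5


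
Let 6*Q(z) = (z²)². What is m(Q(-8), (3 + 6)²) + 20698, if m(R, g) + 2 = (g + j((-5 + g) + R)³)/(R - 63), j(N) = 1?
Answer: 38474110/1859 ≈ 20696.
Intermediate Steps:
Q(z) = z⁴/6 (Q(z) = (z²)²/6 = z⁴/6)
m(R, g) = -2 + (1 + g)/(-63 + R) (m(R, g) = -2 + (g + 1³)/(R - 63) = -2 + (g + 1)/(-63 + R) = -2 + (1 + g)/(-63 + R))
m(Q(-8), (3 + 6)²) + 20698 = (127 + (3 + 6)² - (-8)⁴/3)/(-63 + (⅙)*(-8)⁴) + 20698 = (127 + 9² - 4096/3)/(-63 + (⅙)*4096) + 20698 = (127 + 81 - 2*2048/3)/(-63 + 2048/3) + 20698 = (127 + 81 - 4096/3)/(1859/3) + 20698 = (3/1859)*(-3472/3) + 20698 = -3472/1859 + 20698 = 38474110/1859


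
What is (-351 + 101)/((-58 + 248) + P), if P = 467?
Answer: -250/657 ≈ -0.38052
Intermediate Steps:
(-351 + 101)/((-58 + 248) + P) = (-351 + 101)/((-58 + 248) + 467) = -250/(190 + 467) = -250/657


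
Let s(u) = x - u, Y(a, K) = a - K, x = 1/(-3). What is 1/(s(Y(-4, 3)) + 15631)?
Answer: 3/46913 ≈ 6.3948e-5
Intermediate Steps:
x = -1/3 ≈ -0.33333
s(u) = -1/3 - u
1/(s(Y(-4, 3)) + 15631) = 1/((-1/3 - (-4 - 1*3)) + 15631) = 1/((-1/3 - (-4 - 3)) + 15631) = 1/((-1/3 - 1*(-7)) + 15631) = 1/((-1/3 + 7) + 15631) = 1/(20/3 + 15631) = 1/(46913/3) = 3/46913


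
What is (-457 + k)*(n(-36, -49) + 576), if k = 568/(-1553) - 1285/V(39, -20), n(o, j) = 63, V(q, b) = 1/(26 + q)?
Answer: -83341328346/1553 ≈ -5.3665e+7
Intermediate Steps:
k = -129714893/1553 (k = 568/(-1553) - 1285/(1/(26 + 39)) = 568*(-1/1553) - 1285/(1/65) = -568/1553 - 1285/1/65 = -568/1553 - 1285*65 = -568/1553 - 83525 = -129714893/1553 ≈ -83525.)
(-457 + k)*(n(-36, -49) + 576) = (-457 - 129714893/1553)*(63 + 576) = -130424614/1553*639 = -83341328346/1553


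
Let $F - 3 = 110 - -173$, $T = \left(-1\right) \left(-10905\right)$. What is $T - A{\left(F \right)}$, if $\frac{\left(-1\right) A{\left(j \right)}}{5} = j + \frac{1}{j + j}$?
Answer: $\frac{7055625}{572} \approx 12335.0$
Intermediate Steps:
$T = 10905$
$F = 286$ ($F = 3 + \left(110 - -173\right) = 3 + \left(110 + 173\right) = 3 + 283 = 286$)
$A{\left(j \right)} = - 5 j - \frac{5}{2 j}$ ($A{\left(j \right)} = - 5 \left(j + \frac{1}{j + j}\right) = - 5 \left(j + \frac{1}{2 j}\right) = - 5 j - \frac{5}{2 j}$)
$T - A{\left(F \right)} = 10905 - \left(\left(-5\right) 286 - \frac{5}{2 \cdot 286}\right) = 10905 - \left(-1430 - \frac{5}{572}\right) = 10905 - - \frac{817965}{572} = 10905 + \frac{817965}{572} = \frac{7055625}{572}$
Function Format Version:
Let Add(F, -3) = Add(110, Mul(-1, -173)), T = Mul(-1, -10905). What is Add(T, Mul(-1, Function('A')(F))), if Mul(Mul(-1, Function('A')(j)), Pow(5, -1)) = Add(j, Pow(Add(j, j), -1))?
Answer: Rational(7055625, 572) ≈ 12335.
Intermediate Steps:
T = 10905
F = 286 (F = Add(3, Add(110, Mul(-1, -173))) = Add(3, Add(110, 173)) = Add(3, 283) = 286)
Function('A')(j) = Add(Mul(-5, j), Mul(Rational(-5, 2), Pow(j, -1))) (Function('A')(j) = Mul(-5, Add(j, Pow(Add(j, j), -1))) = Mul(-5, Add(j, Pow(Mul(2, j), -1))) = Mul(-5, Add(j, Mul(Rational(1, 2), Pow(j, -1)))) = Add(Mul(-5, j), Mul(Rational(-5, 2), Pow(j, -1))))
Add(T, Mul(-1, Function('A')(F))) = Add(10905, Mul(-1, Add(Mul(-5, 286), Mul(Rational(-5, 2), Pow(286, -1))))) = Add(10905, Mul(-1, Add(-1430, Mul(Rational(-5, 2), Rational(1, 286))))) = Add(10905, Mul(-1, Add(-1430, Rational(-5, 572)))) = Add(10905, Mul(-1, Rational(-817965, 572))) = Add(10905, Rational(817965, 572)) = Rational(7055625, 572)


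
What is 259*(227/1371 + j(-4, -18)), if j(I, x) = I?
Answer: -1361563/1371 ≈ -993.12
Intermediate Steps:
259*(227/1371 + j(-4, -18)) = 259*(227/1371 - 4) = 259*(-5257/1371) = -1361563/1371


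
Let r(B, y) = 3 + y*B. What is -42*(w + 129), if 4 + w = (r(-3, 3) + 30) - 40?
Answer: -4578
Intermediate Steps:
r(B, y) = 3 + B*y
w = -20 (w = -4 + (((3 - 3*3) + 30) - 40) = -4 + (((3 - 9) + 30) - 40) = -4 + ((-6 + 30) - 40) = -4 + (24 - 40) = -4 - 16 = -20)
-42*(w + 129) = -42*(-20 + 129) = -42*109 = -4578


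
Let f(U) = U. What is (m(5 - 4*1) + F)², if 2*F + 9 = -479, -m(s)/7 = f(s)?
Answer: 63001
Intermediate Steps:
m(s) = -7*s
F = -244 (F = -9/2 + (½)*(-479) = -9/2 - 479/2 = -244)
(m(5 - 4*1) + F)² = (-7*(5 - 4*1) - 244)² = (-7*(5 - 4) - 244)² = (-7*1 - 244)² = (-7 - 244)² = (-251)² = 63001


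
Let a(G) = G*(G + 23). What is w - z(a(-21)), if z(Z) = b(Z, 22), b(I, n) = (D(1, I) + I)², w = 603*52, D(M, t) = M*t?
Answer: 24300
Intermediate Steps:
a(G) = G*(23 + G)
w = 31356
b(I, n) = 4*I² (b(I, n) = (1*I + I)² = (I + I)² = (2*I)² = 4*I²)
z(Z) = 4*Z²
w - z(a(-21)) = 31356 - 4*(-21*(23 - 21))² = 31356 - 4*(-21*2)² = 31356 - 4*(-42)² = 31356 - 4*1764 = 31356 - 1*7056 = 31356 - 7056 = 24300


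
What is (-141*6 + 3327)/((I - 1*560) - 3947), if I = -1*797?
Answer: -827/1768 ≈ -0.46776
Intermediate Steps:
I = -797
(-141*6 + 3327)/((I - 1*560) - 3947) = (-141*6 + 3327)/((-797 - 1*560) - 3947) = (-846 + 3327)/((-797 - 560) - 3947) = 2481/(-1357 - 3947) = 2481/(-5304) = 2481*(-1/5304) = -827/1768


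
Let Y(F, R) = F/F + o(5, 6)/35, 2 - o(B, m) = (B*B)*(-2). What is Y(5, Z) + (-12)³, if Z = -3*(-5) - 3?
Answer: -60393/35 ≈ -1725.5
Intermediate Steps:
o(B, m) = 2 + 2*B² (o(B, m) = 2 - B*B*(-2) = 2 - B²*(-2) = 2 - (-2)*B² = 2 + 2*B²)
Z = 12 (Z = 15 - 3 = 12)
Y(F, R) = 87/35 (Y(F, R) = F/F + (2 + 2*5²)/35 = 1 + (2 + 2*25)*(1/35) = 1 + (2 + 50)*(1/35) = 1 + 52*(1/35) = 1 + 52/35 = 87/35)
Y(5, Z) + (-12)³ = 87/35 + (-12)³ = 87/35 - 1728 = -60393/35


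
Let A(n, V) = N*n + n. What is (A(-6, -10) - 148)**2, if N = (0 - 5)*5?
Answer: 16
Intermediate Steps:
N = -25 (N = -5*5 = -25)
A(n, V) = -24*n (A(n, V) = -25*n + n = -24*n)
(A(-6, -10) - 148)**2 = (-24*(-6) - 148)**2 = (144 - 148)**2 = (-4)**2 = 16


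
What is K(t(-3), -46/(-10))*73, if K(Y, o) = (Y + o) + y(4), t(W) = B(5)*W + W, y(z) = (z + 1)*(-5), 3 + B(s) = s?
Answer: -10731/5 ≈ -2146.2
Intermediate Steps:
B(s) = -3 + s
y(z) = -5 - 5*z (y(z) = (1 + z)*(-5) = -5 - 5*z)
t(W) = 3*W (t(W) = (-3 + 5)*W + W = 2*W + W = 3*W)
K(Y, o) = -25 + Y + o (K(Y, o) = (Y + o) + (-5 - 5*4) = (Y + o) + (-5 - 20) = (Y + o) - 25 = -25 + Y + o)
K(t(-3), -46/(-10))*73 = (-25 + 3*(-3) - 46/(-10))*73 = (-25 - 9 - 46*(-⅒))*73 = (-25 - 9 + 23/5)*73 = -147/5*73 = -10731/5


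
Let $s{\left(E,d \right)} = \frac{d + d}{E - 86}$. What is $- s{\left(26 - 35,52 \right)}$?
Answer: $\frac{104}{95} \approx 1.0947$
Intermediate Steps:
$s{\left(E,d \right)} = \frac{2 d}{-86 + E}$
$- s{\left(26 - 35,52 \right)} = - \frac{2 \cdot 52}{-86 + \left(26 - 35\right)} = - \frac{2 \cdot 52}{-86 - 9} = - \frac{2 \cdot 52}{-95} = - \frac{2 \cdot 52 \left(-1\right)}{95} = \left(-1\right) \left(- \frac{104}{95}\right) = \frac{104}{95}$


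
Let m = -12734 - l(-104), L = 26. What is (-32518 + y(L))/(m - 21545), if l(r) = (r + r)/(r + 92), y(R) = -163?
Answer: 98043/102889 ≈ 0.95290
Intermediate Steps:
l(r) = 2*r/(92 + r) (l(r) = (2*r)/(92 + r) = 2*r/(92 + r))
m = -38254/3 (m = -12734 - 2*(-104)/(92 - 104) = -12734 - 2*(-104)/(-12) = -12734 - 2*(-104)*(-1)/12 = -12734 - 1*52/3 = -12734 - 52/3 = -38254/3 ≈ -12751.)
(-32518 + y(L))/(m - 21545) = (-32518 - 163)/(-38254/3 - 21545) = -32681/(-102889/3) = -32681*(-3/102889) = 98043/102889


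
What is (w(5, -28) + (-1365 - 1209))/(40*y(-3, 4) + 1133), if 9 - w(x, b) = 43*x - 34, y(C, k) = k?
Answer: -2746/1293 ≈ -2.1237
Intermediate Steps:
w(x, b) = 43 - 43*x (w(x, b) = 9 - (43*x - 34) = 9 - (-34 + 43*x) = 9 + (34 - 43*x) = 43 - 43*x)
(w(5, -28) + (-1365 - 1209))/(40*y(-3, 4) + 1133) = ((43 - 43*5) + (-1365 - 1209))/(40*4 + 1133) = ((43 - 215) - 2574)/(160 + 1133) = (-172 - 2574)/1293 = -2746*1/1293 = -2746/1293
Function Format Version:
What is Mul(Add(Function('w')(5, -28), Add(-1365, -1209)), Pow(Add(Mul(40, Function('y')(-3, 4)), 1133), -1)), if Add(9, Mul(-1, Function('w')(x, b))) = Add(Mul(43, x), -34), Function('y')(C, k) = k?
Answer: Rational(-2746, 1293) ≈ -2.1237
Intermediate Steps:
Function('w')(x, b) = Add(43, Mul(-43, x)) (Function('w')(x, b) = Add(9, Mul(-1, Add(Mul(43, x), -34))) = Add(9, Mul(-1, Add(-34, Mul(43, x)))) = Add(9, Add(34, Mul(-43, x))) = Add(43, Mul(-43, x)))
Mul(Add(Function('w')(5, -28), Add(-1365, -1209)), Pow(Add(Mul(40, Function('y')(-3, 4)), 1133), -1)) = Mul(Add(Add(43, Mul(-43, 5)), Add(-1365, -1209)), Pow(Add(Mul(40, 4), 1133), -1)) = Mul(Add(Add(43, -215), -2574), Pow(Add(160, 1133), -1)) = Mul(Add(-172, -2574), Pow(1293, -1)) = Mul(-2746, Rational(1, 1293)) = Rational(-2746, 1293)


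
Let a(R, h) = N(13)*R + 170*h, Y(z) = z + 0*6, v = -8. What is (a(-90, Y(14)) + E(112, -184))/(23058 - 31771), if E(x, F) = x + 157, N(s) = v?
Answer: -3369/8713 ≈ -0.38666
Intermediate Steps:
N(s) = -8
Y(z) = z (Y(z) = z + 0 = z)
a(R, h) = -8*R + 170*h
E(x, F) = 157 + x
(a(-90, Y(14)) + E(112, -184))/(23058 - 31771) = ((-8*(-90) + 170*14) + (157 + 112))/(23058 - 31771) = ((720 + 2380) + 269)/(-8713) = (3100 + 269)*(-1/8713) = 3369*(-1/8713) = -3369/8713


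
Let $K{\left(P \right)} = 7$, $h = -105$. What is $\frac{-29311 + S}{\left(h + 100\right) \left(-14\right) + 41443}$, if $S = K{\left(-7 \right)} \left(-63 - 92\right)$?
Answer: $- \frac{30396}{41513} \approx -0.7322$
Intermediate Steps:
$S = -1085$ ($S = 7 \left(-63 - 92\right) = 7 \left(-155\right) = -1085$)
$\frac{-29311 + S}{\left(h + 100\right) \left(-14\right) + 41443} = \frac{-29311 - 1085}{\left(-105 + 100\right) \left(-14\right) + 41443} = - \frac{30396}{\left(-5\right) \left(-14\right) + 41443} = - \frac{30396}{70 + 41443} = - \frac{30396}{41513}$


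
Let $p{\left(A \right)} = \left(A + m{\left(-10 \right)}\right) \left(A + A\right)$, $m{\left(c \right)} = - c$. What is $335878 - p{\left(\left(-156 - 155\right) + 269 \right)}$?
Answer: $333190$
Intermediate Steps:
$p{\left(A \right)} = 2 A \left(10 + A\right)$ ($p{\left(A \right)} = \left(A - -10\right) \left(A + A\right) = \left(A + 10\right) 2 A = \left(10 + A\right) 2 A = 2 A \left(10 + A\right)$)
$335878 - p{\left(\left(-156 - 155\right) + 269 \right)} = 335878 - 2 \left(\left(-156 - 155\right) + 269\right) \left(10 + \left(\left(-156 - 155\right) + 269\right)\right) = 335878 - 2 \left(-311 + 269\right) \left(10 + \left(-311 + 269\right)\right) = 335878 - 2 \left(-42\right) \left(10 - 42\right) = 335878 - 2 \left(-42\right) \left(-32\right) = 335878 - 2688 = 333190$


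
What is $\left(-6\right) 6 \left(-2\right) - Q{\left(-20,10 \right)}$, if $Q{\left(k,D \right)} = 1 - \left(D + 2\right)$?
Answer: $83$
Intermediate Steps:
$Q{\left(k,D \right)} = -1 - D$ ($Q{\left(k,D \right)} = 1 - \left(2 + D\right) = -1 - D$)
$\left(-6\right) 6 \left(-2\right) - Q{\left(-20,10 \right)} = \left(-6\right) 6 \left(-2\right) - \left(-1 - 10\right) = \left(-36\right) \left(-2\right) - \left(-1 - 10\right) = 72 - -11 = 72 + 11 = 83$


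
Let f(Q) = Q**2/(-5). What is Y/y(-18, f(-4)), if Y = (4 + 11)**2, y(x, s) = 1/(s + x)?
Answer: -4770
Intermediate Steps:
f(Q) = -Q**2/5 (f(Q) = Q**2*(-1/5) = -Q**2/5)
Y = 225 (Y = 15**2 = 225)
Y/y(-18, f(-4)) = 225/(1/(-1/5*(-4)**2 - 18)) = 225/(1/(-1/5*16 - 18)) = 225/(1/(-16/5 - 18)) = 225/(1/(-106/5)) = 225/(-5/106) = 225*(-106/5) = -4770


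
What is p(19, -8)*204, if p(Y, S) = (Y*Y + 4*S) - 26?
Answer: 61812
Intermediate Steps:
p(Y, S) = -26 + Y² + 4*S (p(Y, S) = (Y² + 4*S) - 26 = -26 + Y² + 4*S)
p(19, -8)*204 = (-26 + 19² + 4*(-8))*204 = (-26 + 361 - 32)*204 = 303*204 = 61812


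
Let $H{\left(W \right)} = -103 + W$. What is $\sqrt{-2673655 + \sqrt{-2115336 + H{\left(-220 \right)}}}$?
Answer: $\sqrt{-2673655 + i \sqrt{2115659}} \approx 0.445 + 1635.1 i$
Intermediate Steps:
$\sqrt{-2673655 + \sqrt{-2115336 + H{\left(-220 \right)}}} = \sqrt{-2673655 + \sqrt{-2115336 - 323}} = \sqrt{-2673655 + \sqrt{-2115659}} = \sqrt{-2673655 + i \sqrt{2115659}}$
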